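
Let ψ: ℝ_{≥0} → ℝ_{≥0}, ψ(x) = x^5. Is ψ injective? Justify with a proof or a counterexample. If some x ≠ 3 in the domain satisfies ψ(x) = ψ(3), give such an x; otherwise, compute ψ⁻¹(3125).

5

On ℝ_{≥0}, x ↦ x^5 is strictly increasing, so ψ(s) = ψ(t) forces s = t. Hence ψ is injective.
Since x ↦ x^5 is strictly increasing on ℝ_{≥0}, it is injective there, so no x ≠ 3 in the domain has ψ(x) = ψ(3). We therefore compute ψ⁻¹(3125) = 3125^{1/5} = 5 (indeed 5^5 = 3125).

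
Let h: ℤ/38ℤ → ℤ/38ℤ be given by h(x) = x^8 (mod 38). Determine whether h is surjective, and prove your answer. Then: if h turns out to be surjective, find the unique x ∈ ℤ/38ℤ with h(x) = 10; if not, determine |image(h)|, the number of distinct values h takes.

h(18): Repeated squaring mod 38: 18^1 ≡ 18, 18^2 ≡ 18² = 324 ≡ 20, 18^4 ≡ 20² = 400 ≡ 20, 18^8 ≡ 20² = 400 ≡ 20. So 18^8 ≡ 20 (mod 38).
h(20): Repeated squaring mod 38: 20^1 ≡ 20, 20^2 ≡ 20² = 400 ≡ 20, 20^4 ≡ 20² = 400 ≡ 20, 20^8 ≡ 20² = 400 ≡ 20. So 20^8 ≡ 20 (mod 38).
So h(18) = h(20) = 20 while 18 ≠ 20, therefore h is not injective.
A non-injective map from the 38-element set ℤ/38ℤ to itself takes at most 37 distinct values, so it cannot be surjective. Therefore h is not surjective.
Since h is not surjective, we determine |image(h)|. Computing x^8 mod 38 for each x (by repeated squaring, reducing mod 38 at every step), the values h(0), h(1), …, h(37) are: 0, 1, 28, 25, 24, 23, 16, 11, 26, 17, 36, 7, 30, 35, 4, 5, 6, 9, 20, 19, 20, 9, 6, 5, 4, 35, 30, 7, 36, 17, 26, 11, 16, 23, 24, 25, 28, 1.
The distinct values are {0, 1, 4, 5, 6, 7, 9, 11, 16, 17, 19, 20, 23, 24, 25, 26, 28, 30, 35, 36}; there are 20 of them.

20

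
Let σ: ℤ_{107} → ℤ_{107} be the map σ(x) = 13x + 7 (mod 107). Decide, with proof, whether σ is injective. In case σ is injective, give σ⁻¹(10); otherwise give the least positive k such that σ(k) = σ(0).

99

Recall that injectivity means: for all a, b in the domain, σ(a) = σ(b) implies a = b.
If σ(a) = σ(b), then 13a ≡ 13b (mod 107). Because gcd(13, 107) = 1, we may cancel 13 to get a ≡ b (mod 107).
So σ is injective.
We now compute 13⁻¹ mod 107 explicitly. Euclid's algorithm: 107 = 8·13 + 3, 13 = 4·3 + 1; back-substituting gives 1 = 33·13 − 4·107, so 13⁻¹ ≡ 33 (mod 107).
Since σ is injective, we compute σ⁻¹(10): solve 13x + 7 ≡ 10 (mod 107), i.e. 13x ≡ 3 (mod 107).
Multiplying by 13⁻¹ = 33 gives x ≡ 33·3 = 99 ≡ 99 (mod 107).
Check: σ(99) = 13·99 + 7 = 1294 = 12·107 + 10 ≡ 10 (mod 107).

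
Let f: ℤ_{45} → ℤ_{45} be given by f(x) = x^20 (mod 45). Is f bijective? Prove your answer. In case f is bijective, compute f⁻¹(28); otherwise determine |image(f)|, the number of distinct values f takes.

f(3): Repeated squaring mod 45: 3^1 ≡ 3, 3^2 ≡ 3² = 9, 3^4 ≡ 9² = 81 ≡ 36, 3^8 ≡ 36² = 1296 ≡ 36, 3^16 ≡ 36² = 1296 ≡ 36. Since 20 = 16 + 4, 3^20 ≡ 36·36: 36·36 = 1296 ≡ 36. So 3^20 ≡ 36 (mod 45).
f(6): Repeated squaring mod 45: 6^1 ≡ 6, 6^2 ≡ 6² = 36, 6^4 ≡ 36² = 1296 ≡ 36, 6^8 ≡ 36² = 1296 ≡ 36, 6^16 ≡ 36² = 1296 ≡ 36. Since 20 = 16 + 4, 6^20 ≡ 36·36: 36·36 = 1296 ≡ 36. So 6^20 ≡ 36 (mod 45).
So f(3) = f(6) = 36 while 3 ≠ 6, so f is not injective, hence not bijective.
Since f is not bijective, we determine |image(f)|. Computing x^20 mod 45 for each x (by repeated squaring, reducing mod 45 at every step), the values f(0), f(1), …, f(44) are: 0, 1, 31, 36, 16, 25, 36, 31, 1, 36, 10, 31, 36, 16, 16, 0, 31, 1, 36, 1, 40, 36, 16, 16, 36, 40, 1, 36, 1, 31, 0, 16, 16, 36, 31, 10, 36, 1, 31, 36, 25, 16, 36, 31, 1.
The distinct values are {0, 1, 10, 16, 25, 31, 36, 40}; there are 8 of them.

8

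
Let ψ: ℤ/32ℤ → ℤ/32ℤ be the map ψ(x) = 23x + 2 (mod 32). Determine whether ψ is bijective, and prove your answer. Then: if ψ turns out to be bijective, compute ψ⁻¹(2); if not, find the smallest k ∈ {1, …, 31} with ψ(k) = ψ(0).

0

Recall: ψ is injective when ψ(s) = ψ(t) forces s = t.
If ψ(s) = ψ(t), then 23s ≡ 23t (mod 32). Because gcd(23, 32) = 1, we may cancel 23 to get s ≡ t (mod 32).
We now compute 23⁻¹ mod 32 explicitly. Euclid's algorithm: 32 = 1·23 + 9, 23 = 2·9 + 5, 9 = 1·5 + 4, 5 = 1·4 + 1; back-substituting gives 1 = 7·23 − 5·32, so 23⁻¹ ≡ 7 (mod 32).
Then y ↦ 7(y − 2) is a two-sided inverse to ψ, so every y ∈ ℤ/32ℤ has a preimage.
Thus ψ is bijective.
Since ψ is bijective, we compute ψ⁻¹(2): solve 23x + 2 ≡ 2 (mod 32), i.e. 23x ≡ 0 (mod 32).
Multiplying by 23⁻¹ = 7 gives x ≡ 7·0 = 0 ≡ 0 (mod 32).
Check: ψ(0) = 23·0 + 2 = 2 ≡ 2 (mod 32).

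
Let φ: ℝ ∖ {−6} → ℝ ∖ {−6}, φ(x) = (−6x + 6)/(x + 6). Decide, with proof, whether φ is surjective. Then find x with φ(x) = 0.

For any y ≠ −6, solving y(x + 6) = −6x + 6 for x gives a well-defined x ≠ −6. So φ is surjective.
Solving φ(x) = 0: cross-multiplying gives −6x + 6 = 0(x + 6), which rearranges to −6x = −6, so x = 1.

1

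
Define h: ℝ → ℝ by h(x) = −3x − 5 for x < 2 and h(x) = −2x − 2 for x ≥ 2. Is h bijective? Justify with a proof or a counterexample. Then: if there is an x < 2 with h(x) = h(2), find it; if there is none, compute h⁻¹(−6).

Both pieces are strictly decreasing (slopes −3 and −2), so each is injective on its own interval.
The left piece maps (−∞, 2) onto (−11, ∞); the right piece maps [2, ∞) onto (−∞, −6].
These images overlap. In particular h(2) = −6 (right piece), and solving −3x − 5 = −6 on the left piece gives x = 1/3 < 2.
So h(1/3) = h(2) with 1/3 ≠ 2, and h is not injective, hence not bijective. This x = 1/3 is the requested value below 2.

1/3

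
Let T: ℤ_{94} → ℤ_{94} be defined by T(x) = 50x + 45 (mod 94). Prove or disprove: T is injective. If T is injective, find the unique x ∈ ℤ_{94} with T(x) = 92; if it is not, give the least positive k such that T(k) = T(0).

47

By definition, T is injective when T(u) = T(v) forces u = v.
We have gcd(50, 94) = 2 > 1. Taking u = 0 and v = 47: T(0) = 45 and T(47) = 50·47 + 45 = 2395 ≡ 45 (mod 94).
So T(0) = T(47) while 0 ≠ 47, hence T is not injective.
Since T is not injective, we find the least positive k with T(k) = T(0): this means 50k ≡ 0 (mod 94), i.e. 94 ∣ 50k. Since gcd(50, 94) = 2, dividing through by 2 this holds exactly when 47 ∣ 25k, and as gcd(25, 47) = 1, exactly when 47 ∣ k.
The smallest positive such k is 47.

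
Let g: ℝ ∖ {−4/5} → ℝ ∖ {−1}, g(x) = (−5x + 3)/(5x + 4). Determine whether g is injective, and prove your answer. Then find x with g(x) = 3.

-9/20

Suppose g(u) = g(v). Cross-multiplying: (−5u + 3)(5v + 4) = (−5v + 3)(5u + 4).
Expanding both sides and cancelling the symmetric terms leaves −35·(u − v) = 0. Since −35 ≠ 0, u = v. So g is injective.
Solving g(x) = 3: cross-multiplying gives −5x + 3 = 3(5x + 4), which rearranges to −20x = 9, so x = −9/20.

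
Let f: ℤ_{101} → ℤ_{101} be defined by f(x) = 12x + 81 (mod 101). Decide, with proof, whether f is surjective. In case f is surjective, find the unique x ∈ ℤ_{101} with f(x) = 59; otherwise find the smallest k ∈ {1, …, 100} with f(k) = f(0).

Since gcd(12, 101) = 1, 12 is invertible modulo 101. Euclid's algorithm: 101 = 8·12 + 5, 12 = 2·5 + 2, 5 = 2·2 + 1; back-substituting gives 1 = 59·12 − 7·101, so 12⁻¹ ≡ 59 (mod 101).
Then y ↦ 59(y − 81) is a two-sided inverse to f, so every y ∈ ℤ_{101} has a preimage.
Thus f is surjective.
Since f is surjective, we compute f⁻¹(59): solve 12x + 81 ≡ 59 (mod 101), i.e. 12x ≡ 79 (mod 101).
Multiplying by 12⁻¹ = 59 gives x ≡ 59·79 = 4661 = 46·101 + 15 ≡ 15 (mod 101).
Check: f(15) = 12·15 + 81 = 261 = 2·101 + 59 ≡ 59 (mod 101).

15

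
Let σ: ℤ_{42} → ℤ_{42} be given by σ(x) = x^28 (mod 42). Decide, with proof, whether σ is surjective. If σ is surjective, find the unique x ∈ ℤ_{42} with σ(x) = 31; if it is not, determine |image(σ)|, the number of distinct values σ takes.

16

σ(4): Repeated squaring mod 42: 4^1 ≡ 4, 4^2 ≡ 4² = 16, 4^4 ≡ 16² = 256 ≡ 4, 4^8 ≡ 4² = 16, 4^16 ≡ 16² = 256 ≡ 4. Since 28 = 16 + 8 + 4, 4^28 ≡ 4·16·4: 4·16 = 64 ≡ 22, then 22·4 = 88 ≡ 4. So 4^28 ≡ 4 (mod 42).
σ(10): Repeated squaring mod 42: 10^1 ≡ 10, 10^2 ≡ 10² = 100 ≡ 16, 10^4 ≡ 16² = 256 ≡ 4, 10^8 ≡ 4² = 16, 10^16 ≡ 16² = 256 ≡ 4. Since 28 = 16 + 8 + 4, 10^28 ≡ 4·16·4: 4·16 = 64 ≡ 22, then 22·4 = 88 ≡ 4. So 10^28 ≡ 4 (mod 42).
So σ(4) = σ(10) = 4 while 4 ≠ 10, so σ is not injective.
A non-injective map from the 42-element set ℤ_{42} to itself takes at most 41 distinct values, so it cannot be surjective. So σ is not surjective.
Since σ is not surjective, we determine |image(σ)|. Computing x^28 mod 42 for each x (by repeated squaring, reducing mod 42 at every step), the values σ(0), σ(1), …, σ(41) are: 0, 1, 16, 39, 4, 37, 36, 7, 22, 9, 4, 25, 30, 1, 28, 15, 16, 25, 18, 37, 22, 21, 22, 37, 18, 25, 16, 15, 28, 1, 30, 25, 4, 9, 22, 7, 36, 37, 4, 39, 16, 1.
The distinct values are {0, 1, 4, 7, 9, 15, 16, 18, 21, 22, 25, 28, 30, 36, 37, 39}; there are 16 of them.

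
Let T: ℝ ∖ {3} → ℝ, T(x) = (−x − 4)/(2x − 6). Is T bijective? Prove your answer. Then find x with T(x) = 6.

32/13

If T(x) = −1/2, cross-multiplying gives 2(−x − 4) = −1(2x − 6), which simplifies to −8 = 6 — false.  So −1/2 has no preimage and T is not surjective.
Therefore T is not bijective.
Solving T(x) = 6: cross-multiplying gives −x − 4 = 6(2x − 6), which rearranges to −13x = −32, so x = 32/13.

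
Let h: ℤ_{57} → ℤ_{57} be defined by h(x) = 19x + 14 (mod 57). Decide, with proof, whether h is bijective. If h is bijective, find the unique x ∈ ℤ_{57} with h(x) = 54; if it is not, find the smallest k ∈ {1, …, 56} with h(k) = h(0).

We have gcd(19, 57) = 19 > 1. Taking a = 0 and b = 3: h(0) = 14 and h(3) = 19·3 + 14 = 71 ≡ 14 (mod 57).
So h(0) = h(3) while 0 ≠ 3, so h is not injective, hence not bijective.
Since h is not bijective, we find the least positive k with h(k) = h(0): this means 19k ≡ 0 (mod 57), i.e. 57 ∣ 19k. Since gcd(19, 57) = 19, dividing through by 19 this holds exactly when 3 ∣ k.
The smallest positive such k is 3.

3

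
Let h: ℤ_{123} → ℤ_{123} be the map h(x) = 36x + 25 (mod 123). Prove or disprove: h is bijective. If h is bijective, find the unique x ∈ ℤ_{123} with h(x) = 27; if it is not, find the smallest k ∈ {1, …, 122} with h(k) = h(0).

41

We have gcd(36, 123) = 3 > 1. Taking s = 0 and t = 41: h(0) = 25 and h(41) = 36·41 + 25 = 1501 ≡ 25 (mod 123).
So h(0) = h(41) while 0 ≠ 41, thus h is not injective, hence not bijective.
Since h is not bijective, we find the least positive k with h(k) = h(0): this means 36k ≡ 0 (mod 123), i.e. 123 ∣ 36k. Since gcd(36, 123) = 3, dividing through by 3 this holds exactly when 41 ∣ 12k, and as gcd(12, 41) = 1, exactly when 41 ∣ k.
The smallest positive such k is 41.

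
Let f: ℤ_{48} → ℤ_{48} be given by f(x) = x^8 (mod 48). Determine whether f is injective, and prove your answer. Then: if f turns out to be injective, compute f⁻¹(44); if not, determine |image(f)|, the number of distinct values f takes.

f(2): Repeated squaring mod 48: 2^1 ≡ 2, 2^2 ≡ 2² = 4, 2^4 ≡ 4² = 16, 2^8 ≡ 16² = 256 ≡ 16. So 2^8 ≡ 16 (mod 48).
f(4): Repeated squaring mod 48: 4^1 ≡ 4, 4^2 ≡ 4² = 16, 4^4 ≡ 16² = 256 ≡ 16, 4^8 ≡ 16² = 256 ≡ 16. So 4^8 ≡ 16 (mod 48).
So f(2) = f(4) = 16 while 2 ≠ 4, thus f is not injective.
Since f is not injective, we determine |image(f)|. Computing x^8 mod 48 for each x (by repeated squaring, reducing mod 48 at every step), the values f(0), f(1), …, f(47) are: 0, 1, 16, 33, 16, 1, 0, 1, 16, 33, 16, 1, 0, 1, 16, 33, 16, 1, 0, 1, 16, 33, 16, 1, 0, 1, 16, 33, 16, 1, 0, 1, 16, 33, 16, 1, 0, 1, 16, 33, 16, 1, 0, 1, 16, 33, 16, 1.
The distinct values are {0, 1, 16, 33}; there are 4 of them.

4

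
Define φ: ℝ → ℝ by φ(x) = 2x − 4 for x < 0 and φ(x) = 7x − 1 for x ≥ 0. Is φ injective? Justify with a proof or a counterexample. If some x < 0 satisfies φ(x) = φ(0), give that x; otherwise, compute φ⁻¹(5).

6/7

Both pieces are strictly increasing (slopes 2 and 7), so each is injective on its own interval.
The left piece maps (−∞, 0) onto (−∞, −4); the right piece maps [0, ∞) onto [−1, ∞).
These images are disjoint, so no value is attained by both pieces. Therefore φ is injective.
Because the two images are disjoint, no x < 0 has φ(x) = φ(0), so we compute φ⁻¹(5): 5 lies in [−1, ∞), so solve 7x − 1 = 5: x = (5 + 1)/7 = 6/7.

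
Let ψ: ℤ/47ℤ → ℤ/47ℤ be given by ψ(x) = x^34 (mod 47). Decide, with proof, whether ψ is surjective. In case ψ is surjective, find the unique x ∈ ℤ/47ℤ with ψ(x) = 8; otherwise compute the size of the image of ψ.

ψ(23): Repeated squaring mod 47: 23^1 ≡ 23, 23^2 ≡ 23² = 529 ≡ 12, 23^4 ≡ 12² = 144 ≡ 3, 23^8 ≡ 3² = 9, 23^16 ≡ 9² = 81 ≡ 34, 23^32 ≡ 34² = 1156 ≡ 28. Since 34 = 32 + 2, 23^34 ≡ 28·12: 28·12 = 336 ≡ 7. So 23^34 ≡ 7 (mod 47).
ψ(24): Repeated squaring mod 47: 24^1 ≡ 24, 24^2 ≡ 24² = 576 ≡ 12, 24^4 ≡ 12² = 144 ≡ 3, 24^8 ≡ 3² = 9, 24^16 ≡ 9² = 81 ≡ 34, 24^32 ≡ 34² = 1156 ≡ 28. Since 34 = 32 + 2, 24^34 ≡ 28·12: 28·12 = 336 ≡ 7. So 24^34 ≡ 7 (mod 47).
So ψ(23) = ψ(24) = 7 while 23 ≠ 24, therefore ψ is not injective.
A non-injective map from the 47-element set ℤ/47ℤ to itself takes at most 46 distinct values, so it cannot be surjective. Thus ψ is not surjective.
Since ψ is not surjective, we determine |image(ψ)|. Computing x^34 mod 47 for each x (by repeated squaring, reducing mod 47 at every step), the values ψ(0), ψ(1), …, ψ(46) are: 0, 1, 27, 4, 24, 34, 14, 36, 37, 16, 25, 8, 2, 21, 32, 42, 12, 6, 9, 18, 17, 3, 28, 7, 7, 28, 3, 17, 18, 9, 6, 12, 42, 32, 21, 2, 8, 25, 16, 37, 36, 14, 34, 24, 4, 27, 1.
The distinct values are {0, 1, 2, 3, 4, 6, 7, 8, 9, 12, 14, 16, 17, 18, 21, 24, 25, 27, 28, 32, 34, 36, 37, 42}; there are 24 of them.

24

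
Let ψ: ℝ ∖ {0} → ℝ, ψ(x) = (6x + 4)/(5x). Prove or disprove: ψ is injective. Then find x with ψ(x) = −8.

-2/23

Suppose ψ(s) = ψ(t). Cross-multiplying: (6s + 4)(5t) = (6t + 4)(5s).
Expanding both sides and cancelling the symmetric terms leaves −20·(s − t) = 0. Since −20 ≠ 0, s = t. So ψ is injective.
Solving ψ(x) = −8: cross-multiplying gives 6x + 4 = −8(5x), which rearranges to 46x = −4, so x = −2/23.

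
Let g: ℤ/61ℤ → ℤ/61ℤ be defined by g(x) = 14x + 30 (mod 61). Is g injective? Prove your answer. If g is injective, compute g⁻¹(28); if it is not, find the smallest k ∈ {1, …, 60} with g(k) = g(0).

26

Recall: g is injective when g(s) = g(t) forces s = t.
Suppose g(s) = g(t) in ℤ/61ℤ. Then 14s + 30 ≡ 14t + 30 (mod 61), thus 14(s − t) ≡ 0 (mod 61).
Since gcd(14, 61) = 1, 14 is invertible modulo 61, so s − t ≡ 0 (mod 61), i.e. s = t.
Thus g is injective.
We now compute 14⁻¹ mod 61 explicitly. Euclid's algorithm: 61 = 4·14 + 5, 14 = 2·5 + 4, 5 = 1·4 + 1; back-substituting gives 1 = 48·14 − 11·61, so 14⁻¹ ≡ 48 (mod 61).
Since g is injective, we compute g⁻¹(28): solve 14x + 30 ≡ 28 (mod 61), i.e. 14x ≡ 59 (mod 61).
Multiplying by 14⁻¹ = 48 gives x ≡ 48·59 = 2832 = 46·61 + 26 ≡ 26 (mod 61).
Check: g(26) = 14·26 + 30 = 394 = 6·61 + 28 ≡ 28 (mod 61).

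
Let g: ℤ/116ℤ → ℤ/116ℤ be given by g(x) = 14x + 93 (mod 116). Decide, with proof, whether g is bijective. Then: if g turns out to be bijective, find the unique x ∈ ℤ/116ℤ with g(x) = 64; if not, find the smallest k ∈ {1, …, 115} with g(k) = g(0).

We have gcd(14, 116) = 2 > 1. Taking x_1 = 0 and x_2 = 58: g(0) = 93 and g(58) = 14·58 + 93 = 905 ≡ 93 (mod 116).
So g(0) = g(58) while 0 ≠ 58, so g is not injective, hence not bijective.
Since g is not bijective, we find the least positive k with g(k) = g(0): this means 14k ≡ 0 (mod 116), i.e. 116 ∣ 14k. Since gcd(14, 116) = 2, dividing through by 2 this holds exactly when 58 ∣ 7k, and as gcd(7, 58) = 1, exactly when 58 ∣ k.
The smallest positive such k is 58.

58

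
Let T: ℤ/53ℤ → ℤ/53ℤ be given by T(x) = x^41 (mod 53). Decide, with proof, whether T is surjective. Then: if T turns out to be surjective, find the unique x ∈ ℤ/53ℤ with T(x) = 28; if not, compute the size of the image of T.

44

Since 53 is prime, the nonzero elements of ℤ/53ℤ form a cyclic group of order 52.
As gcd(41, 52) = 1, raising to the 41st power is a bijection on this group: if s^41 ≡ t^41 then (st^{−1})^41 = 1, and the only element of order dividing gcd(41, 52) = 1 is 1, so s = t.
With T(0) = 0 this makes T injective on all of ℤ/53ℤ, hence bijective (finite equal-size domain and codomain). In particular T is surjective.
Since T is surjective, we find the preimage of 28. The inverse of x ↦ x^41 on (ℤ/53ℤ)^× is x ↦ x^33, because 41·33 = 1353 = 26·52 + 1 ≡ 1 (mod 52) and x^{52} = 1 for x ≠ 0 (Fermat). So T⁻¹(28) = 28^33 mod 53.
Repeated squaring mod 53: 28^1 ≡ 28, 28^2 ≡ 28² = 784 ≡ 42, 28^4 ≡ 42² = 1764 ≡ 15, 28^8 ≡ 15² = 225 ≡ 13, 28^16 ≡ 13² = 169 ≡ 10, 28^32 ≡ 10² = 100 ≡ 47. Since 33 = 32 + 1, 28^33 ≡ 47·28: 47·28 = 1316 ≡ 44. So 28^33 ≡ 44 (mod 53).
Hence T⁻¹(28) = 44.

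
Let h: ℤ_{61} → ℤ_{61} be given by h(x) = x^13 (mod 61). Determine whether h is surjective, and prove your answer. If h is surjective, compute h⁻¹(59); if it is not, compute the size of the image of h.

6

Since 61 is prime, the nonzero elements of ℤ_{61} form a cyclic group of order 60.
As gcd(13, 60) = 1, raising to the 13th power is a bijection on this group: if u^13 ≡ v^13 then (uv^{−1})^13 = 1, and the only element of order dividing gcd(13, 60) = 1 is 1, so u = v.
With h(0) = 0 this makes h injective on all of ℤ_{61}, hence bijective (finite equal-size domain and codomain). In particular h is surjective.
Since h is surjective, we find the preimage of 59. The inverse of x ↦ x^13 on (ℤ_{61})^× is x ↦ x^37, because 13·37 = 481 = 8·60 + 1 ≡ 1 (mod 60) and x^{60} = 1 for x ≠ 0 (Fermat). So h⁻¹(59) = 59^37 mod 61.
Repeated squaring mod 61: 59^1 ≡ 59, 59^2 ≡ 59² = 3481 ≡ 4, 59^4 ≡ 4² = 16, 59^8 ≡ 16² = 256 ≡ 12, 59^16 ≡ 12² = 144 ≡ 22, 59^32 ≡ 22² = 484 ≡ 57. Since 37 = 32 + 4 + 1, 59^37 ≡ 57·16·59: 57·16 = 912 ≡ 58, then 58·59 = 3422 ≡ 6. So 59^37 ≡ 6 (mod 61).
Hence h⁻¹(59) = 6.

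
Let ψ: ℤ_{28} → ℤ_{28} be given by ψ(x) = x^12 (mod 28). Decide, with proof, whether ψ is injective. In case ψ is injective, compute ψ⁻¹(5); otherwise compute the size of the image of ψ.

4

ψ(1) = 1^12 = 1.
ψ(3): Repeated squaring mod 28: 3^1 ≡ 3, 3^2 ≡ 3² = 9, 3^4 ≡ 9² = 81 ≡ 25, 3^8 ≡ 25² = 625 ≡ 9. Since 12 = 8 + 4, 3^12 ≡ 9·25: 9·25 = 225 ≡ 1. So 3^12 ≡ 1 (mod 28).
So ψ(1) = ψ(3) = 1 while 1 ≠ 3, therefore ψ is not injective.
Since ψ is not injective, we determine |image(ψ)|. Computing x^12 mod 28 for each x (by repeated squaring, reducing mod 28 at every step), the values ψ(0), ψ(1), …, ψ(27) are: 0, 1, 8, 1, 8, 1, 8, 21, 8, 1, 8, 1, 8, 1, 0, 1, 8, 1, 8, 1, 8, 21, 8, 1, 8, 1, 8, 1.
The distinct values are {0, 1, 8, 21}; there are 4 of them.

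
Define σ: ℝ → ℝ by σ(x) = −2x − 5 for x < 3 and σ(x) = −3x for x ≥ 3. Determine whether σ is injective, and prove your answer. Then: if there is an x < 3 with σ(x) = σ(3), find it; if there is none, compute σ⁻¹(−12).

2

Both pieces are strictly decreasing (slopes −2 and −3), so each is injective on its own interval.
The left piece maps (−∞, 3) onto (−11, ∞); the right piece maps [3, ∞) onto (−∞, −9].
These images overlap. In particular σ(3) = −9 (right piece), and solving −2x − 5 = −9 on the left piece gives x = 2 < 3.
So σ(2) = σ(3) with 2 ≠ 3, and σ is not injective. This x = 2 is the requested value below 3.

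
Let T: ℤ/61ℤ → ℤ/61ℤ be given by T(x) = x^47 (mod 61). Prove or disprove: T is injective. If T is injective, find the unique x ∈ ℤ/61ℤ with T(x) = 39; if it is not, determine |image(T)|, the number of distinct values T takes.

Since 61 is prime, the nonzero elements of ℤ/61ℤ form a cyclic group of order 60.
As gcd(47, 60) = 1, raising to the 47th power is a bijection on this group: if s^47 ≡ t^47 then (st^{−1})^47 = 1, and the only element of order dividing gcd(47, 60) = 1 is 1, so s = t.
With T(0) = 0 this makes T injective on all of ℤ/61ℤ, hence bijective (finite equal-size domain and codomain). In particular T is injective.
Since T is injective, we find the preimage of 39. The inverse of x ↦ x^47 on (ℤ/61ℤ)^× is x ↦ x^23, because 47·23 = 1081 = 18·60 + 1 ≡ 1 (mod 60) and x^{60} = 1 for x ≠ 0 (Fermat). So T⁻¹(39) = 39^23 mod 61.
Repeated squaring mod 61: 39^1 ≡ 39, 39^2 ≡ 39² = 1521 ≡ 57, 39^4 ≡ 57² = 3249 ≡ 16, 39^8 ≡ 16² = 256 ≡ 12, 39^16 ≡ 12² = 144 ≡ 22. Since 23 = 16 + 4 + 2 + 1, 39^23 ≡ 22·16·57·39: 22·16 = 352 ≡ 47, then 47·57 = 2679 ≡ 56, then 56·39 = 2184 ≡ 49. So 39^23 ≡ 49 (mod 61).
Hence T⁻¹(39) = 49.

49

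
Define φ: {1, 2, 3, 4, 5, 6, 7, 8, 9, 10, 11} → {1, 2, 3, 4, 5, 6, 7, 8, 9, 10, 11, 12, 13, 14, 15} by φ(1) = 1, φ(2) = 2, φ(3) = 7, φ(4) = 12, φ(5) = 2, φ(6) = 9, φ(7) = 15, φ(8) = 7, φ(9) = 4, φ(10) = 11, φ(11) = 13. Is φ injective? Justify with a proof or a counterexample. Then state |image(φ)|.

9

φ(2) = 2 = φ(5) with 2 ≠ 5, so φ is not injective.
The image of φ is {1, 2, 4, 7, 9, 11, 12, 13, 15}, which has 9 elements.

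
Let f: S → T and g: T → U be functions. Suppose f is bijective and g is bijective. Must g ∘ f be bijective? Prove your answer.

bijective

Injectivity: if g(f(s)) = g(f(t)) then f(s) = f(t) (g injective) so s = t (f injective).
Surjectivity: for c ∈ U pick b with g(b) = c, then a with f(a) = b; then (g ∘ f)(a) = c.
Thus g ∘ f is bijective.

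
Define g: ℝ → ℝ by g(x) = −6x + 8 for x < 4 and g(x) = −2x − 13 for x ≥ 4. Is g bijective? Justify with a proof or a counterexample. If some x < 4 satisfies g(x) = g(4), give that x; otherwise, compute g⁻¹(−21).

Both pieces are strictly decreasing (slopes −6 and −2), so each is injective on its own interval.
The left piece maps (−∞, 4) onto (−16, ∞); the right piece maps [4, ∞) onto (−∞, −21].
The images leave a gap (−16 has no preimage), so g is not surjective, hence not bijective.
Because the two images are disjoint, no x < 4 has g(x) = g(4), so we compute g⁻¹(−21): −21 lies in (−∞, −21], so solve −2x − 13 = −21: x = (−21 + 13)/(−2) = 4.

4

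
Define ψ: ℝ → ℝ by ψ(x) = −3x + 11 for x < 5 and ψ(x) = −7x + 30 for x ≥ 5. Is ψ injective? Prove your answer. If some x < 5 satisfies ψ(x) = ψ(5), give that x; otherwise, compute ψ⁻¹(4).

7/3

Both pieces are strictly decreasing (slopes −3 and −7), so each is injective on its own interval.
The left piece maps (−∞, 5) onto (−4, ∞); the right piece maps [5, ∞) onto (−∞, −5].
These images are disjoint, so no value is attained by both pieces. So ψ is injective.
Because the two images are disjoint, no x < 5 has ψ(x) = ψ(5), so we compute ψ⁻¹(4): 4 lies in (−4, ∞), so solve −3x + 11 = 4: x = (4 − 11)/(−3) = 7/3.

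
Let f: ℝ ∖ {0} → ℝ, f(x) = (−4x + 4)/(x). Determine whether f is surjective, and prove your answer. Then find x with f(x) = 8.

1/3

If f(x) = −4, cross-multiplying gives 1(−4x + 4) = −4(x), which simplifies to 4 = 0 — false.  So −4 has no preimage and f is not surjective.
Solving f(x) = 8: cross-multiplying gives −4x + 4 = 8(x), which rearranges to −12x = −4, so x = 1/3.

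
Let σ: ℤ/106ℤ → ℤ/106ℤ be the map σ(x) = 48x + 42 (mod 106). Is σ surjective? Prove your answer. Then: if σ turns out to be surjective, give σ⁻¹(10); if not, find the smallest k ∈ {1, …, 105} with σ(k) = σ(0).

53

Since gcd(48, 106) = 2, we have 48x ≡ 0 (mod 2) for all x, so σ(x) ≡ 0 (mod 2).
But 1 ≢ 0 (mod 2), so 1 ∈ ℤ/106ℤ has no preimage. So σ is not surjective.
Since σ is not surjective, we find the least positive k with σ(k) = σ(0): this means 48k ≡ 0 (mod 106), i.e. 106 ∣ 48k. Since gcd(48, 106) = 2, dividing through by 2 this holds exactly when 53 ∣ 24k, and as gcd(24, 53) = 1, exactly when 53 ∣ k.
The smallest positive such k is 53.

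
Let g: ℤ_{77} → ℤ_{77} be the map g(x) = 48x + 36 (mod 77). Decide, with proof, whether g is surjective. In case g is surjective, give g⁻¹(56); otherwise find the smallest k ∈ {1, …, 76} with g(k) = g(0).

Since gcd(48, 77) = 1, 48 is invertible modulo 77. Euclid's algorithm: 77 = 1·48 + 29, 48 = 1·29 + 19, 29 = 1·19 + 10, 19 = 1·10 + 9, 10 = 1·9 + 1; back-substituting gives 1 = 69·48 − 43·77, so 48⁻¹ ≡ 69 (mod 77).
Then y ↦ 69(y − 36) is a two-sided inverse to g, so every y ∈ ℤ_{77} has a preimage.
So g is surjective.
Since g is surjective, we compute g⁻¹(56): solve 48x + 36 ≡ 56 (mod 77), i.e. 48x ≡ 20 (mod 77).
Multiplying by 48⁻¹ = 69 gives x ≡ 69·20 = 1380 = 17·77 + 71 ≡ 71 (mod 77).
Check: g(71) = 48·71 + 36 = 3444 = 44·77 + 56 ≡ 56 (mod 77).

71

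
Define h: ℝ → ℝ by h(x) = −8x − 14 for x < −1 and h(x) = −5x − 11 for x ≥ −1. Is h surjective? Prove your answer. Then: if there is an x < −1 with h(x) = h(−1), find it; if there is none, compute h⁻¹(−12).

1/5

Both pieces are strictly decreasing (slopes −8 and −5), so each is injective on its own interval.
The left piece maps (−∞, −1) onto (−6, ∞); the right piece maps [−1, ∞) onto (−∞, −6].
These images together cover ℝ, so h is surjective.
Because the two images are disjoint, no x < −1 has h(x) = h(−1), so we compute h⁻¹(−12): −12 lies in (−∞, −6], so solve −5x − 11 = −12: x = (−12 + 11)/(−5) = 1/5.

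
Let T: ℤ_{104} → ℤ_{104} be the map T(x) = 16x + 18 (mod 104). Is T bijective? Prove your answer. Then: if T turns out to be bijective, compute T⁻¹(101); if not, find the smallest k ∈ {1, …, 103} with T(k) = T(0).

We have gcd(16, 104) = 8 > 1. Taking x_1 = 0 and x_2 = 13: T(0) = 18 and T(13) = 16·13 + 18 = 226 ≡ 18 (mod 104).
So T(0) = T(13) while 0 ≠ 13, hence T is not injective, hence not bijective.
Since T is not bijective, we find the least positive k with T(k) = T(0): this means 16k ≡ 0 (mod 104), i.e. 104 ∣ 16k. Since gcd(16, 104) = 8, dividing through by 8 this holds exactly when 13 ∣ 2k, and as gcd(2, 13) = 1, exactly when 13 ∣ k.
The smallest positive such k is 13.

13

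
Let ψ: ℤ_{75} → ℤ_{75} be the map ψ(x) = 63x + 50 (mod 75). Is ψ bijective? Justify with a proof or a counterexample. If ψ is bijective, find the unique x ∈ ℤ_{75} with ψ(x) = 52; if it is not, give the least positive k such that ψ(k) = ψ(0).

Recall that ψ is injective when ψ(u) = ψ(v) forces u = v.
We have gcd(63, 75) = 3 > 1. Taking u = 0 and v = 25: ψ(0) = 50 and ψ(25) = 63·25 + 50 = 1625 ≡ 50 (mod 75).
So ψ(0) = ψ(25) while 0 ≠ 25, so ψ is not injective, hence not bijective.
Since ψ is not bijective, we find the least positive k with ψ(k) = ψ(0): this means 63k ≡ 0 (mod 75), i.e. 75 ∣ 63k. Since gcd(63, 75) = 3, dividing through by 3 this holds exactly when 25 ∣ 21k, and as gcd(21, 25) = 1, exactly when 25 ∣ k.
The smallest positive such k is 25.

25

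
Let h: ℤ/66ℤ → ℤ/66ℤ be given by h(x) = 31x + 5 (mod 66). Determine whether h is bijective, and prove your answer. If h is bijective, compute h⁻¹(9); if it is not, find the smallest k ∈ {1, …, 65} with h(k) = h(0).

Recall that h is injective when h(s) = h(t) forces s = t.
Suppose h(s) = h(t) in ℤ/66ℤ. Then 31s + 5 ≡ 31t + 5 (mod 66), thus 31(s − t) ≡ 0 (mod 66).
Since gcd(31, 66) = 1, 31 is invertible modulo 66, therefore s − t ≡ 0 (mod 66), i.e. s = t.
We now compute 31⁻¹ mod 66 explicitly. Euclid's algorithm: 66 = 2·31 + 4, 31 = 7·4 + 3, 4 = 1·3 + 1; back-substituting gives 1 = 49·31 − 23·66, so 31⁻¹ ≡ 49 (mod 66).
Then y ↦ 49(y − 5) is a two-sided inverse to h, so every y ∈ ℤ/66ℤ has a preimage.
Hence h is bijective.
Since h is bijective, we find h⁻¹(9): we need 31x ≡ 9 − 5 ≡ 4 (mod 66). Using 31⁻¹ = 49: x ≡ 49·4 = 196 = 2·66 + 64, so x = 64.
Check: h(64) = 31·64 + 5 = 1989 = 30·66 + 9 ≡ 9 (mod 66).

64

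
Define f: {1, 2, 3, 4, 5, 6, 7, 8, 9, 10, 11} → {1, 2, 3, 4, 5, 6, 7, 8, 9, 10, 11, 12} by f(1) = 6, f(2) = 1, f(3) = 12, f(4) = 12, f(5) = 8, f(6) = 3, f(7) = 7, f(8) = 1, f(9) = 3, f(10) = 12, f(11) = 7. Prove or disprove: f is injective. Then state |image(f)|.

f(3) = 12 = f(4) with 3 ≠ 4, so f is not injective.
The image of f is {1, 3, 6, 7, 8, 12}, which has 6 elements.

6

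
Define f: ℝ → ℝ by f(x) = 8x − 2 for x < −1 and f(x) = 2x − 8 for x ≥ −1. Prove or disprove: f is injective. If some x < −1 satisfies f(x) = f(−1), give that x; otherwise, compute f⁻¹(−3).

Both pieces are strictly increasing (slopes 8 and 2), so each is injective on its own interval.
The left piece maps (−∞, −1) onto (−∞, −10); the right piece maps [−1, ∞) onto [−10, ∞).
These images are disjoint, so no value is attained by both pieces. Therefore f is injective.
Because the two images are disjoint, no x < −1 has f(x) = f(−1), so we compute f⁻¹(−3): −3 lies in [−10, ∞), so solve 2x − 8 = −3: x = (−3 + 8)/2 = 5/2.

5/2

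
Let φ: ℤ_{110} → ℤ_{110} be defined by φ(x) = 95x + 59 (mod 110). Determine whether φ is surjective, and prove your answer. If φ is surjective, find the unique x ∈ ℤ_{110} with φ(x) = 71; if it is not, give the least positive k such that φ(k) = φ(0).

22

Recall: φ is surjective if every y in the codomain equals φ(x) for some x in the domain.
Since gcd(95, 110) = 5, we have 95x ≡ 0 (mod 5) for all x, so φ(x) ≡ 4 (mod 5).
But 0 ≢ 4 (mod 5), so 0 ∈ ℤ_{110} has no preimage. Hence φ is not surjective.
Since φ is not surjective, we find the least positive k with φ(k) = φ(0): this means 95k ≡ 0 (mod 110), i.e. 110 ∣ 95k. Since gcd(95, 110) = 5, dividing through by 5 this holds exactly when 22 ∣ 19k, and as gcd(19, 22) = 1, exactly when 22 ∣ k.
The smallest positive such k is 22.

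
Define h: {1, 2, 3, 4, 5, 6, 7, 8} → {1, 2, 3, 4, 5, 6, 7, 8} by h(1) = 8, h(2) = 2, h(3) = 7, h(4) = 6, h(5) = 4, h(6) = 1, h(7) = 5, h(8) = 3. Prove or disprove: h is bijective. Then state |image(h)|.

The values 8, 2, 7, 6, 4, 1, 5, 3 are a permutation of {1, 2, 3, 4, 5, 6, 7, 8}: each element appears exactly once.
So h is injective and surjective, hence bijective.
The image of h is {1, 2, 3, 4, 5, 6, 7, 8}, which has 8 elements.

8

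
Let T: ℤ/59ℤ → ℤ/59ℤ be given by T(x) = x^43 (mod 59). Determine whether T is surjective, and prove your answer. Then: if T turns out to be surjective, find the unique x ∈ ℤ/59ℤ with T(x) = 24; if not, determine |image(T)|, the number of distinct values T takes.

38

Since 59 is prime, the nonzero elements of ℤ/59ℤ form a cyclic group of order 58.
As gcd(43, 58) = 1, raising to the 43rd power is a bijection on this group: if u^43 ≡ v^43 then (uv^{−1})^43 = 1, and the only element of order dividing gcd(43, 58) = 1 is 1, so u = v.
With T(0) = 0 this makes T injective on all of ℤ/59ℤ, hence bijective (finite equal-size domain and codomain). In particular T is surjective.
Since T is surjective, we find the preimage of 24. The inverse of x ↦ x^43 on (ℤ/59ℤ)^× is x ↦ x^27, because 43·27 = 1161 = 20·58 + 1 ≡ 1 (mod 58) and x^{58} = 1 for x ≠ 0 (Fermat). So T⁻¹(24) = 24^27 mod 59.
Repeated squaring mod 59: 24^1 ≡ 24, 24^2 ≡ 24² = 576 ≡ 45, 24^4 ≡ 45² = 2025 ≡ 19, 24^8 ≡ 19² = 361 ≡ 7, 24^16 ≡ 7² = 49. Since 27 = 16 + 8 + 2 + 1, 24^27 ≡ 49·7·45·24: 49·7 = 343 ≡ 48, then 48·45 = 2160 ≡ 36, then 36·24 = 864 ≡ 38. So 24^27 ≡ 38 (mod 59).
Hence T⁻¹(24) = 38.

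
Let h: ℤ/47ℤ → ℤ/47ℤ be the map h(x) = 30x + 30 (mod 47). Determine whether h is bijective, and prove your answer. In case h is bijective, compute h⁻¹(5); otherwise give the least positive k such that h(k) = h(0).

7

If h(x_1) = h(x_2), then 30x_1 ≡ 30x_2 (mod 47). Because gcd(30, 47) = 1, we may cancel 30 to get x_1 ≡ x_2 (mod 47).
We now compute 30⁻¹ mod 47 explicitly. Euclid's algorithm: 47 = 1·30 + 17, 30 = 1·17 + 13, 17 = 1·13 + 4, 13 = 3·4 + 1; back-substituting gives 1 = 11·30 − 7·47, so 30⁻¹ ≡ 11 (mod 47).
Then y ↦ 11(y − 30) is a two-sided inverse to h, so every y ∈ ℤ/47ℤ has a preimage.
Therefore h is bijective.
Since h is bijective, we compute h⁻¹(5): solve 30x + 30 ≡ 5 (mod 47), i.e. 30x ≡ 22 (mod 47).
Multiplying by 30⁻¹ = 11 gives x ≡ 11·22 = 242 = 5·47 + 7 ≡ 7 (mod 47).
Check: h(7) = 30·7 + 30 = 240 = 5·47 + 5 ≡ 5 (mod 47).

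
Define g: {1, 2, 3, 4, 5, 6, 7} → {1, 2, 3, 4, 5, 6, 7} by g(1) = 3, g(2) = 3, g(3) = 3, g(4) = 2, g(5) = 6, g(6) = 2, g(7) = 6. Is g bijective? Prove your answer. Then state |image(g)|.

3

g(1) = 3 = g(2) with 1 ≠ 2, so g is not injective, hence not bijective.
The image of g is {2, 3, 6}, which has 3 elements.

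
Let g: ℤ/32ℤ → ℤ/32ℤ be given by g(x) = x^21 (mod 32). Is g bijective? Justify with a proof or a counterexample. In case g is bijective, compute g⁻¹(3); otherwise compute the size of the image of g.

g(0) = 0^21 = 0.
g(2): Repeated squaring mod 32: 2^1 ≡ 2, 2^2 ≡ 2² = 4, 2^4 ≡ 4² = 16, 2^8 ≡ 16² = 256 ≡ 0, 2^16 ≡ 0² = 0. Since 21 = 16 + 4 + 1, 2^21 ≡ 0·16·2: 0·16 = 0, then 0·2 = 0. So 2^21 ≡ 0 (mod 32).
So g(0) = g(2) = 0 while 0 ≠ 2, so g is not injective, hence not bijective.
Since g is not bijective, we determine |image(g)|. Computing x^21 mod 32 for each x (by repeated squaring, reducing mod 32 at every step), the values g(0), g(1), …, g(31) are: 0, 1, 0, 19, 0, 21, 0, 7, 0, 9, 0, 27, 0, 29, 0, 15, 0, 17, 0, 3, 0, 5, 0, 23, 0, 25, 0, 11, 0, 13, 0, 31.
The distinct values are {0, 1, 3, 5, 7, 9, 11, 13, 15, 17, 19, 21, 23, 25, 27, 29, 31}; there are 17 of them.

17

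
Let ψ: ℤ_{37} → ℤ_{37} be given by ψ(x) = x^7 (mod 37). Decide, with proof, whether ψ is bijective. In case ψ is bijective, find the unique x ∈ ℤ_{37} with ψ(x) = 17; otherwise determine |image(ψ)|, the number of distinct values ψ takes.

2

Since 37 is prime, the nonzero elements of ℤ_{37} form a cyclic group of order 36.
As gcd(7, 36) = 1, raising to the 7th power is a bijection on this group: if a^7 ≡ b^7 then (ab^{−1})^7 = 1, and the only element of order dividing gcd(7, 36) = 1 is 1, so a = b.
With ψ(0) = 0 this makes ψ injective on all of ℤ_{37}, hence bijective (finite equal-size domain and codomain). In particular ψ is bijective.
Since ψ is bijective, we find the preimage of 17. The inverse of x ↦ x^7 on (ℤ_{37})^× is x ↦ x^31, because 7·31 = 217 = 6·36 + 1 ≡ 1 (mod 36) and x^{36} = 1 for x ≠ 0 (Fermat). So ψ⁻¹(17) = 17^31 mod 37.
Repeated squaring mod 37: 17^1 ≡ 17, 17^2 ≡ 17² = 289 ≡ 30, 17^4 ≡ 30² = 900 ≡ 12, 17^8 ≡ 12² = 144 ≡ 33, 17^16 ≡ 33² = 1089 ≡ 16. Since 31 = 16 + 8 + 4 + 2 + 1, 17^31 ≡ 16·33·12·30·17: 16·33 = 528 ≡ 10, then 10·12 = 120 ≡ 9, then 9·30 = 270 ≡ 11, then 11·17 = 187 ≡ 2. So 17^31 ≡ 2 (mod 37).
Hence ψ⁻¹(17) = 2.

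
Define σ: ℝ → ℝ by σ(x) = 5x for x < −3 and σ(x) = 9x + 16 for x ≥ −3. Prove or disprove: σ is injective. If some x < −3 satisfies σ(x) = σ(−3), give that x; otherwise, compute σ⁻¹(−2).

Both pieces are strictly increasing (slopes 5 and 9), so each is injective on its own interval.
The left piece maps (−∞, −3) onto (−∞, −15); the right piece maps [−3, ∞) onto [−11, ∞).
These images are disjoint, so no value is attained by both pieces. Therefore σ is injective.
Because the two images are disjoint, no x < −3 has σ(x) = σ(−3), so we compute σ⁻¹(−2): −2 lies in [−11, ∞), so solve 9x + 16 = −2: x = (−2 − 16)/9 = −2.

-2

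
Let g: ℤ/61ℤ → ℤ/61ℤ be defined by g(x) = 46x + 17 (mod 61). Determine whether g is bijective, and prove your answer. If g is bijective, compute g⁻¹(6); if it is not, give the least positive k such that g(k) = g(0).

17

If g(a) = g(b), then 46a ≡ 46b (mod 61). Because gcd(46, 61) = 1, we may cancel 46 to get a ≡ b (mod 61).
We now compute 46⁻¹ mod 61 explicitly. Euclid's algorithm: 61 = 1·46 + 15, 46 = 3·15 + 1; back-substituting gives 1 = 4·46 − 3·61, so 46⁻¹ ≡ 4 (mod 61).
For any y ∈ ℤ/61ℤ, x = 4(y − 17) mod 61 satisfies g(x) = 46·4(y − 17) + 17 ≡ y (since 46·4 ≡ 1 mod 61). So every y has a preimage.
So g is bijective.
Since g is bijective, we find g⁻¹(6): we need 46x ≡ 6 − 17 ≡ 50 (mod 61). Using 46⁻¹ = 4: x ≡ 4·50 = 200 = 3·61 + 17, so x = 17.
Check: g(17) = 46·17 + 17 = 799 = 13·61 + 6 ≡ 6 (mod 61).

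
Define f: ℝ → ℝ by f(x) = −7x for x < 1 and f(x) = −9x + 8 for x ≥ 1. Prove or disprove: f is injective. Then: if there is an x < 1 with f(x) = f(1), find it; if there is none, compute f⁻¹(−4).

Both pieces are strictly decreasing (slopes −7 and −9), so each is injective on its own interval.
The left piece maps (−∞, 1) onto (−7, ∞); the right piece maps [1, ∞) onto (−∞, −1].
These images overlap. In particular f(1) = −1 (right piece), and solving −7x = −1 on the left piece gives x = 1/7 < 1.
So f(1/7) = f(1) with 1/7 ≠ 1, and f is not injective. This x = 1/7 is the requested value below 1.

1/7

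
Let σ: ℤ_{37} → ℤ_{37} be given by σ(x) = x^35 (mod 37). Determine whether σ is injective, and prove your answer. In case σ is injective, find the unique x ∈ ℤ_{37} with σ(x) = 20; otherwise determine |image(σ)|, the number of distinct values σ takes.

13

Since 37 is prime, the nonzero elements of ℤ_{37} form a cyclic group of order 36.
As gcd(35, 36) = 1, raising to the 35th power is a bijection on this group: if x_1^35 ≡ x_2^35 then (x_1x_2^{−1})^35 = 1, and the only element of order dividing gcd(35, 36) = 1 is 1, so x_1 = x_2.
With σ(0) = 0 this makes σ injective on all of ℤ_{37}, hence bijective (finite equal-size domain and codomain). In particular σ is injective.
Since σ is injective, we find the preimage of 20. The inverse of x ↦ x^35 on (ℤ_{37})^× is x ↦ x^35, because 35·35 = 1225 = 34·36 + 1 ≡ 1 (mod 36) and x^{36} = 1 for x ≠ 0 (Fermat). So σ⁻¹(20) = 20^35 mod 37.
Repeated squaring mod 37: 20^1 ≡ 20, 20^2 ≡ 20² = 400 ≡ 30, 20^4 ≡ 30² = 900 ≡ 12, 20^8 ≡ 12² = 144 ≡ 33, 20^16 ≡ 33² = 1089 ≡ 16, 20^32 ≡ 16² = 256 ≡ 34. Since 35 = 32 + 2 + 1, 20^35 ≡ 34·30·20: 34·30 = 1020 ≡ 21, then 21·20 = 420 ≡ 13. So 20^35 ≡ 13 (mod 37).
Hence σ⁻¹(20) = 13.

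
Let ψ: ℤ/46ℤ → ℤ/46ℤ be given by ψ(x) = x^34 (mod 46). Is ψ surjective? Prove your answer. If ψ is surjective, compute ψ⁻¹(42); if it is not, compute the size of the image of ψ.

24

ψ(22): Repeated squaring mod 46: 22^1 ≡ 22, 22^2 ≡ 22² = 484 ≡ 24, 22^4 ≡ 24² = 576 ≡ 24, 22^8 ≡ 24² = 576 ≡ 24, 22^16 ≡ 24² = 576 ≡ 24, 22^32 ≡ 24² = 576 ≡ 24. Since 34 = 32 + 2, 22^34 ≡ 24·24: 24·24 = 576 ≡ 24. So 22^34 ≡ 24 (mod 46).
ψ(24): Repeated squaring mod 46: 24^1 ≡ 24, 24^2 ≡ 24² = 576 ≡ 24, 24^4 ≡ 24² = 576 ≡ 24, 24^8 ≡ 24² = 576 ≡ 24, 24^16 ≡ 24² = 576 ≡ 24, 24^32 ≡ 24² = 576 ≡ 24. Since 34 = 32 + 2, 24^34 ≡ 24·24: 24·24 = 576 ≡ 24. So 24^34 ≡ 24 (mod 46).
So ψ(22) = ψ(24) = 24 while 22 ≠ 24, hence ψ is not injective.
A non-injective map from the 46-element set ℤ/46ℤ to itself takes at most 45 distinct values, so it cannot be surjective. Hence ψ is not surjective.
Since ψ is not surjective, we determine |image(ψ)|. Computing x^34 mod 46 for each x (by repeated squaring, reducing mod 46 at every step), the values ψ(0), ψ(1), …, ψ(45) are: 0, 1, 2, 3, 4, 41, 6, 39, 8, 9, 36, 35, 12, 13, 32, 31, 16, 29, 18, 27, 26, 25, 24, 23, 24, 25, 26, 27, 18, 29, 16, 31, 32, 13, 12, 35, 36, 9, 8, 39, 6, 41, 4, 3, 2, 1.
The distinct values are {0, 1, 2, 3, 4, 6, 8, 9, 12, 13, 16, 18, 23, 24, 25, 26, 27, 29, 31, 32, 35, 36, 39, 41}; there are 24 of them.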